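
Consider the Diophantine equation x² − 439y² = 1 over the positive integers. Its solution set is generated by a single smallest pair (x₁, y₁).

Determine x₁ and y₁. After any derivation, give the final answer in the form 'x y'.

440 21

[20; 1,19,1,40] for √439; ℓ=4 ⇒ convergent index 3
k=0  a_k=20  p_k/q_k = 20/1
…
k=2  a_k=19  p_k/q_k = 419/20
k=3  a_k=1  p_k/q_k = 440/21
→ (440, 21).  Check: 440²=193600, 439·21²=193599, difference 1.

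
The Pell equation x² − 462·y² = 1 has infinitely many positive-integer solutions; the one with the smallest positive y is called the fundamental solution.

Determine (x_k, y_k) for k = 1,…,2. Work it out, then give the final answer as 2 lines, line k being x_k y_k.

43 2
3697 172

√462 = [21; 2,42, …], period ℓ=2 (even) → k=1
a_0=21:  p_0=21·1+0=21,  q_0=21·0+1=1
a_1=2:  p_1=2·21+1=43,  q_1=2·1+0=2
→ (43, 2).  Check: 43²=1849, 462·2²=1848, difference 1.
(x_2, y_2) = (43·43 + 462·2·2, 43·2 + 2·43) = (3697, 172)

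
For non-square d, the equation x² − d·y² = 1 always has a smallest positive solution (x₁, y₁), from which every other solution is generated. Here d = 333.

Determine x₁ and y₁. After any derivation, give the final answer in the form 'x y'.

73 4

d=333: √d = [18; 4,36] (ℓ=2, even), read p_1/q_1
step 0: (18, 1)  from 18·(1,0) + (0,1)
step 1: (73, 4)  from 4·(18,1) + (1,0)
fundamental: x₁=73, y₁=4  (since 5329 − 333·16 = 1)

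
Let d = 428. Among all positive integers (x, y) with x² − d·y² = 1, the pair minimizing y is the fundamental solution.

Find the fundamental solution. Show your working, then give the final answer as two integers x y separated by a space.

1850887 89466

[20; 1,2,4,1,5,10,5,1,4,2,1,40] for √428; ℓ=12 ⇒ convergent index 11
k=0  a_k=20  p_k/q_k = 20/1
…
k=2  a_k=2  p_k/q_k = 62/3
k=3  a_k=4  p_k/q_k = 269/13
k=4  a_k=1  p_k/q_k = 331/16
…
k=6  a_k=10  p_k/q_k = 19571/946
k=7  a_k=5  p_k/q_k = 99779/4823
k=8  a_k=1  p_k/q_k = 119350/5769
k=9  a_k=4  p_k/q_k = 577179/27899
k=10  a_k=2  p_k/q_k = 1273708/61567
k=11  a_k=1  p_k/q_k = 1850887/89466
(x₁, y₁) = (1850887, 89466);  1850887² − 428·89466² = 1 ✓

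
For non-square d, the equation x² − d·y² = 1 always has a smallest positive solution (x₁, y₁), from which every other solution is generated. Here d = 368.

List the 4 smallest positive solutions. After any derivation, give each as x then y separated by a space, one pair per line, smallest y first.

1151 60
2649601 138120
6099380351 317952180
14040770918401 731925780240

√368 → a₀=19, period (5,2,5,38); ℓ=4 even so k=3
a_0=19:  p_0=19·1+0=19,  q_0=19·0+1=1
a_1=5:  p_1=5·19+1=96,  q_1=5·1+0=5
a_2=2:  p_2=2·96+19=211,  q_2=2·5+1=11
a_3=5:  p_3=5·211+96=1151,  q_3=5·11+5=60
fundamental: x₁=1151, y₁=60  (since 1324801 − 368·3600 = 1)
(x_2, y_2) = (1151·1151 + 368·60·60, 1151·60 + 60·1151) = (2649601, 138120)
(x_3, y_3) = (1151·2649601 + 368·60·138120, 1151·138120 + 60·2649601) = (6099380351, 317952180)
(x_4, y_4) = (1151·6099380351 + 368·60·317952180, 1151·317952180 + 60·6099380351) = (14040770918401, 731925780240)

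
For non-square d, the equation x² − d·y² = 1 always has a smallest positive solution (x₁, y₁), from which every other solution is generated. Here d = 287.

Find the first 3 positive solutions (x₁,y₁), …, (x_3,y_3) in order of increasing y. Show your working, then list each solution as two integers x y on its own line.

288 17
165887 9792
95550624 5640175

[16; 1,15,1,32] for √287; ℓ=4 ⇒ convergent index 3
step 0: (16, 1)  from 16·(1,0) + (0,1)
step 1: (17, 1)  from 1·(16,1) + (1,0)
step 2: (271, 16)  from 15·(17,1) + (16,1)
step 3: (288, 17)  from 1·(271,16) + (17,1)
→ (288, 17).  Check: 288²=82944, 287·17²=82943, difference 1.
(288+17√287)^2 = 165887 + 9792√287
(288+17√287)^3 = 95550624 + 5640175√287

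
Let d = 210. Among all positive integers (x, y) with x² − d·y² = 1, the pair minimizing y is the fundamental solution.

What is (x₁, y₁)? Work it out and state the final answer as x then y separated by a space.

d=210: √d = [14; 2,28] (ℓ=2, even), read p_1/q_1
step 0: (14, 1)  from 14·(1,0) + (0,1)
step 1: (29, 2)  from 2·(14,1) + (1,0)
→ (29, 2).  Check: 29²=841, 210·2²=840, difference 1.

29 2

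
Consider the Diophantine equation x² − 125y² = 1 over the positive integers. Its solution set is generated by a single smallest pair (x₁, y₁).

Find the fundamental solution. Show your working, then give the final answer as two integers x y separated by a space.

930249 83204

√125 = [11; 5,1,1,5,22, …], period ℓ=5 (odd) → k=9
a_0=11:  p_0=11·1+0=11,  q_0=11·0+1=1
…
a_2=1:  p_2=1·56+11=67,  q_2=1·5+1=6
a_3=1:  p_3=1·67+56=123,  q_3=1·6+5=11
…
a_5=22:  p_5=22·682+123=15127,  q_5=22·61+11=1353
…
a_7=1:  p_7=1·76317+15127=91444,  q_7=1·6826+1353=8179
a_8=1:  p_8=1·91444+76317=167761,  q_8=1·8179+6826=15005
a_9=5:  p_9=5·167761+91444=930249,  q_9=5·15005+8179=83204
(x₁, y₁) = (930249, 83204);  930249² − 125·83204² = 1 ✓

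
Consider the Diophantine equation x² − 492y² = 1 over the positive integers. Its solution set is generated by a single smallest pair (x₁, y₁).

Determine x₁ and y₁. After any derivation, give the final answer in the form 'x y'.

29767 1342

√492 → a₀=22, period (5,1,1,10,1,1,5,44); ℓ=8 even so k=7
i=0: a=22 ⇒ p=22, q=1
i=1: a=5 ⇒ p=111, q=5
i=2: a=1 ⇒ p=133, q=6
i=3: a=1 ⇒ p=244, q=11
…
i=5: a=1 ⇒ p=2817, q=127
i=6: a=1 ⇒ p=5390, q=243
i=7: a=5 ⇒ p=29767, q=1342
fundamental: x₁=29767, y₁=1342  (since 886074289 − 492·1800964 = 1)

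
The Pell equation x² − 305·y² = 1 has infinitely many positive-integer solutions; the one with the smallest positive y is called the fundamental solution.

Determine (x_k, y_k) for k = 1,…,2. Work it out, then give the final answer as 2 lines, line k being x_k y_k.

[17; 2,6,2,34] for √305; ℓ=4 ⇒ convergent index 3
i=0: a=17 ⇒ p=17, q=1
i=1: a=2 ⇒ p=35, q=2
i=2: a=6 ⇒ p=227, q=13
i=3: a=2 ⇒ p=489, q=28
(x₁, y₁) = (489, 28);  489² − 305·28² = 1 ✓
n=2: (489,28)∘(489,28) = (489·489+305·28·28, 489·28+28·489) = (478241,27384)

489 28
478241 27384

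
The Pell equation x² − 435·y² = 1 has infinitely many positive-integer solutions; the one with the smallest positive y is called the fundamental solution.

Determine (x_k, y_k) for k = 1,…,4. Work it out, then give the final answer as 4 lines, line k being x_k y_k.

146 7
42631 2044
12448106 596841
3634804321 174275528

√435 = [20; 1,5,1,40, …], period ℓ=4 (even) → k=3
i=0: a=20 ⇒ p=20, q=1
…
i=2: a=5 ⇒ p=125, q=6
i=3: a=1 ⇒ p=146, q=7
→ (146, 7).  Check: 146²=21316, 435·7²=21315, difference 1.
(146+7√435)^2 = 42631 + 2044√435
(146+7√435)^3 = 12448106 + 596841√435
(146+7√435)^4 = 3634804321 + 174275528√435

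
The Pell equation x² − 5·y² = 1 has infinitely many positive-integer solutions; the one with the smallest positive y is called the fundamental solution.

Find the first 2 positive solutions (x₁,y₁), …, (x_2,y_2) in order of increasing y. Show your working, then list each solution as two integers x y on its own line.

9 4
161 72

[2; 4] for √5; ℓ=1 ⇒ convergent index 1
step 0: (2, 1)  from 2·(1,0) + (0,1)
step 1: (9, 4)  from 4·(2,1) + (1,0)
→ (9, 4).  Check: 9²=81, 5·4²=80, difference 1.
k=2:  x_2 = 9·9+5·4·4 = 161,  y_2 = 9·4+4·9 = 72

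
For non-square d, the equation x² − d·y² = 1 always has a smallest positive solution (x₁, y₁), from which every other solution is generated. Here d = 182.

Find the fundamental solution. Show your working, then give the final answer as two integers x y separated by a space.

27 2

√182 → a₀=13, period (2,26); ℓ=2 even so k=1
k=0  a_k=13  p_k/q_k = 13/1
k=1  a_k=2  p_k/q_k = 27/2
(x₁, y₁) = (27, 2);  27² − 182·2² = 1 ✓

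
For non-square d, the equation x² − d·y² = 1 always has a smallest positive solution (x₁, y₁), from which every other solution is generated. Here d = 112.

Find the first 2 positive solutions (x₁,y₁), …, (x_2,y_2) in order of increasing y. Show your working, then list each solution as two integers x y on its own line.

127 12
32257 3048

√112 = [10; 1,1,2,1,1,20, …], period ℓ=6 (even) → k=5
step 0: (10, 1)  from 10·(1,0) + (0,1)
step 1: (11, 1)  from 1·(10,1) + (1,0)
step 2: (21, 2)  from 1·(11,1) + (10,1)
step 3: (53, 5)  from 2·(21,2) + (11,1)
step 4: (74, 7)  from 1·(53,5) + (21,2)
step 5: (127, 12)  from 1·(74,7) + (53,5)
(x₁, y₁) = (127, 12);  127² − 112·12² = 1 ✓
n=2: (127,12)∘(127,12) = (127·127+112·12·12, 127·12+12·127) = (32257,3048)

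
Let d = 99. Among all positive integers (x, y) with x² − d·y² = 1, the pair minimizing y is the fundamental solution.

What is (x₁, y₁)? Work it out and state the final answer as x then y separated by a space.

√99 → a₀=9, period (1,18); ℓ=2 even so k=1
i=0: a=9 ⇒ p=9, q=1
i=1: a=1 ⇒ p=10, q=1
→ (10, 1).  Check: 10²=100, 99·1²=99, difference 1.

10 1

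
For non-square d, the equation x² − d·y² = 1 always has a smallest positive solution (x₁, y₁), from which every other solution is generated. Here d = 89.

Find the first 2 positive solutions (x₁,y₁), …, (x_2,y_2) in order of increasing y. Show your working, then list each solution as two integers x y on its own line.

500001 53000
500002000001 53000106000

√89 = [9; 2,3,3,2,18, …], period ℓ=5 (odd) → k=9
step 0: (9, 1)  from 9·(1,0) + (0,1)
…
step 8: (216991, 23001)  from 3·(66019,6998) + (18934,2007)
step 9: (500001, 53000)  from 2·(216991,23001) + (66019,6998)
→ (500001, 53000).  Check: 500001²=250001000001, 89·53000²=250001000000, difference 1.
(500001+53000√89)^2 = 500002000001 + 53000106000√89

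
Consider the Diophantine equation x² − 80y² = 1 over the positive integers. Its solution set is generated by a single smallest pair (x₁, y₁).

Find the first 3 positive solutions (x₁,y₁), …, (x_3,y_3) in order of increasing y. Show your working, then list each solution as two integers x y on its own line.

9 1
161 18
2889 323

d=80: √d = [8; 1,16] (ℓ=2, even), read p_1/q_1
k=0  a_k=8  p_k/q_k = 8/1
k=1  a_k=1  p_k/q_k = 9/1
fundamental: x₁=9, y₁=1  (since 81 − 80·1 = 1)
(x_2, y_2) = (9·9 + 80·1·1, 9·1 + 1·9) = (161, 18)
(x_3, y_3) = (9·161 + 80·1·18, 9·18 + 1·161) = (2889, 323)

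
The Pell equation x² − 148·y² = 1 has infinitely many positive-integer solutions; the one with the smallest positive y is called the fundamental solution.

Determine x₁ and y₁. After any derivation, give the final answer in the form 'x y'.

73 6

[12; 6,24] for √148; ℓ=2 ⇒ convergent index 1
a_0=12:  p_0=12·1+0=12,  q_0=12·0+1=1
a_1=6:  p_1=6·12+1=73,  q_1=6·1+0=6
(x₁, y₁) = (73, 6);  73² − 148·6² = 1 ✓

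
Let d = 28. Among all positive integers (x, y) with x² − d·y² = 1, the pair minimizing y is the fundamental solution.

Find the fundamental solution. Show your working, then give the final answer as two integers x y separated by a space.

127 24

[5; 3,2,3,10] for √28; ℓ=4 ⇒ convergent index 3
k=0  a_k=5  p_k/q_k = 5/1
…
k=2  a_k=2  p_k/q_k = 37/7
k=3  a_k=3  p_k/q_k = 127/24
fundamental: x₁=127, y₁=24  (since 16129 − 28·576 = 1)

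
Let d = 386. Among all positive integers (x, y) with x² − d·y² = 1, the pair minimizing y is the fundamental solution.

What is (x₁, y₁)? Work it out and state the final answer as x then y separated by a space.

d=386: √d = [19; 1,1,1,4,1,18,1,4,1,1,1,38] (ℓ=12, even), read p_11/q_11
a_0=19:  p_0=19·1+0=19,  q_0=19·0+1=1
a_1=1:  p_1=1·19+1=20,  q_1=1·1+0=1
a_2=1:  p_2=1·20+19=39,  q_2=1·1+1=2
a_3=1:  p_3=1·39+20=59,  q_3=1·2+1=3
…
a_6=18:  p_6=18·334+275=6287,  q_6=18·17+14=320
…
a_8=4:  p_8=4·6621+6287=32771,  q_8=4·337+320=1668
…
a_10=1:  p_10=1·39392+32771=72163,  q_10=1·2005+1668=3673
a_11=1:  p_11=1·72163+39392=111555,  q_11=1·3673+2005=5678
fundamental: x₁=111555, y₁=5678  (since 12444518025 − 386·32239684 = 1)

111555 5678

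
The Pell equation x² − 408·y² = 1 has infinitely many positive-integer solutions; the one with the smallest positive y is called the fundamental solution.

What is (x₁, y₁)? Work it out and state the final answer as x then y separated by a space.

101 5

d=408: √d = [20; 5,40] (ℓ=2, even), read p_1/q_1
k=0  a_k=20  p_k/q_k = 20/1
k=1  a_k=5  p_k/q_k = 101/5
(x₁, y₁) = (101, 5);  101² − 408·5² = 1 ✓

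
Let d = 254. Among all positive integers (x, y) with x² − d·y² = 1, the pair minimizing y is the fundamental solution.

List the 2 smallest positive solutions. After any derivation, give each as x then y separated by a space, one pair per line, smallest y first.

√254 → a₀=15, period (1,14,1,30); ℓ=4 even so k=3
k=0  a_k=15  p_k/q_k = 15/1
k=1  a_k=1  p_k/q_k = 16/1
k=2  a_k=14  p_k/q_k = 239/15
k=3  a_k=1  p_k/q_k = 255/16
fundamental: x₁=255, y₁=16  (since 65025 − 254·256 = 1)
(x_2, y_2) = (255·255 + 254·16·16, 255·16 + 16·255) = (130049, 8160)

255 16
130049 8160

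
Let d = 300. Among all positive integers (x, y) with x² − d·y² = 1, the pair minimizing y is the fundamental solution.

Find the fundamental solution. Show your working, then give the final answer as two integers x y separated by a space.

1351 78

[17; 3,8,3,34] for √300; ℓ=4 ⇒ convergent index 3
a_0=17:  p_0=17·1+0=17,  q_0=17·0+1=1
a_1=3:  p_1=3·17+1=52,  q_1=3·1+0=3
a_2=8:  p_2=8·52+17=433,  q_2=8·3+1=25
a_3=3:  p_3=3·433+52=1351,  q_3=3·25+3=78
fundamental: x₁=1351, y₁=78  (since 1825201 − 300·6084 = 1)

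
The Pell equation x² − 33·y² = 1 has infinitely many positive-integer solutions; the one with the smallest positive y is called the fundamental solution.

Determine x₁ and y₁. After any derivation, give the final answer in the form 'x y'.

23 4

[5; 1,2,1,10] for √33; ℓ=4 ⇒ convergent index 3
step 0: (5, 1)  from 5·(1,0) + (0,1)
step 1: (6, 1)  from 1·(5,1) + (1,0)
step 2: (17, 3)  from 2·(6,1) + (5,1)
step 3: (23, 4)  from 1·(17,3) + (6,1)
→ (23, 4).  Check: 23²=529, 33·4²=528, difference 1.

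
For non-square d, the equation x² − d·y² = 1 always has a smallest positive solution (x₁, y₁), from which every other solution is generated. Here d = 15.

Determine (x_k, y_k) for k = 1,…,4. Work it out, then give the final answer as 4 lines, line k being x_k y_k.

[3; 1,6] for √15; ℓ=2 ⇒ convergent index 1
a_0=3:  p_0=3·1+0=3,  q_0=3·0+1=1
a_1=1:  p_1=1·3+1=4,  q_1=1·1+0=1
→ (4, 1).  Check: 4²=16, 15·1²=15, difference 1.
k=2:  x_2 = 4·4+15·1·1 = 31,  y_2 = 4·1+1·4 = 8
k=3:  x_3 = 4·31+15·1·8 = 244,  y_3 = 4·8+1·31 = 63
k=4:  x_4 = 4·244+15·1·63 = 1921,  y_4 = 4·63+1·244 = 496

4 1
31 8
244 63
1921 496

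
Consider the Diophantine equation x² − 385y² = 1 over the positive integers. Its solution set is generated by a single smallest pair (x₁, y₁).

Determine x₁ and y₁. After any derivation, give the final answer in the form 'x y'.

95831 4884

d=385: √d = [19; 1,1,1,1,1,…,1,1,38] (ℓ=16, even), read p_15/q_15
step 0: (19, 1)  from 19·(1,0) + (0,1)
step 1: (20, 1)  from 1·(19,1) + (1,0)
step 2: (39, 2)  from 1·(20,1) + (19,1)
step 3: (59, 3)  from 1·(39,2) + (20,1)
step 4: (98, 5)  from 1·(59,3) + (39,2)
step 5: (157, 8)  from 1·(98,5) + (59,3)
step 6: (569, 29)  from 3·(157,8) + (98,5)
step 7: (726, 37)  from 1·(569,29) + (157,8)
step 8: (2021, 103)  from 2·(726,37) + (569,29)
…
step 10: (10262, 523)  from 3·(2747,140) + (2021,103)
…
step 12: (23271, 1186)  from 1·(13009,663) + (10262,523)
…
step 14: (59551, 3035)  from 1·(36280,1849) + (23271,1186)
step 15: (95831, 4884)  from 1·(59551,3035) + (36280,1849)
fundamental: x₁=95831, y₁=4884  (since 9183580561 − 385·23853456 = 1)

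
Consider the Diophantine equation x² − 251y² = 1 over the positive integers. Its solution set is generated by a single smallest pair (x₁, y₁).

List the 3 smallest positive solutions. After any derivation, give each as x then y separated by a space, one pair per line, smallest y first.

√251 → a₀=15, period (1,5,2,1,2,…,5,1,30); ℓ=14 even so k=13
i=0: a=15 ⇒ p=15, q=1
…
i=2: a=5 ⇒ p=95, q=6
…
i=4: a=1 ⇒ p=301, q=19
…
i=7: a=15 ⇒ p=29563, q=1866
i=8: a=2 ⇒ p=61043, q=3853
i=9: a=2 ⇒ p=151649, q=9572
i=10: a=1 ⇒ p=212692, q=13425
i=11: a=2 ⇒ p=577033, q=36422
i=12: a=5 ⇒ p=3097857, q=195535
i=13: a=1 ⇒ p=3674890, q=231957
→ (3674890, 231957).  Check: 3674890²=13504816512100, 251·231957²=13504816512099, difference 1.
n=2: (3674890,231957)∘(3674890,231957) = (3674890·3674890+251·231957·231957, 3674890·231957+231957·3674890) = (27009633024199,1704832919460)
n=3: (27009633024199,1704832919460)∘(3674890,231957) = (3674890·27009633024199+251·231957·1704832919460, 3674890·1704832919460+231957·27009633024199) = (198514860608593651330,12530146894788486843)

3674890 231957
27009633024199 1704832919460
198514860608593651330 12530146894788486843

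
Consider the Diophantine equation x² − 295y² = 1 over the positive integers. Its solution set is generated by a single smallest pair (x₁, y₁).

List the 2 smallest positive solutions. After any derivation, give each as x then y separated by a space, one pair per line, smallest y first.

2024999 117900
8201241900001 477494764200

√295 = [17; 5,1,2,3,2,6,2,3,2,1,5,34, …], period ℓ=12 (even) → k=11
k=0  a_k=17  p_k/q_k = 17/1
…
k=3  a_k=2  p_k/q_k = 292/17
k=4  a_k=3  p_k/q_k = 979/57
…
k=9  a_k=2  p_k/q_k = 247414/14405
k=10  a_k=1  p_k/q_k = 355517/20699
k=11  a_k=5  p_k/q_k = 2024999/117900
fundamental: x₁=2024999, y₁=117900  (since 4100620950001 − 295·13900410000 = 1)
(2024999+117900√295)^2 = 8201241900001 + 477494764200√295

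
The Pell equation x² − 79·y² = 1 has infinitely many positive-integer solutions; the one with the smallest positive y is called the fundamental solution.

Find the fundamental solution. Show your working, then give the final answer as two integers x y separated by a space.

80 9

√79 → a₀=8, period (1,7,1,16); ℓ=4 even so k=3
i=0: a=8 ⇒ p=8, q=1
i=1: a=1 ⇒ p=9, q=1
i=2: a=7 ⇒ p=71, q=8
i=3: a=1 ⇒ p=80, q=9
→ (80, 9).  Check: 80²=6400, 79·9²=6399, difference 1.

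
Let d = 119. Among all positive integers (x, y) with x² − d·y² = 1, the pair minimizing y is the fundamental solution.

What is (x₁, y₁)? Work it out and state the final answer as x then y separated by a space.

√119 → a₀=10, period (1,9,1,20); ℓ=4 even so k=3
a_0=10:  p_0=10·1+0=10,  q_0=10·0+1=1
…
a_2=9:  p_2=9·11+10=109,  q_2=9·1+1=10
a_3=1:  p_3=1·109+11=120,  q_3=1·10+1=11
→ (120, 11).  Check: 120²=14400, 119·11²=14399, difference 1.

120 11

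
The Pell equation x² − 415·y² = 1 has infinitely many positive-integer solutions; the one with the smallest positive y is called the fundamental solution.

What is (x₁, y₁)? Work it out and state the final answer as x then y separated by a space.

[20; 2,1,2,4,6,…,1,2,40] for √415; ℓ=16 ⇒ convergent index 15
k=0  a_k=20  p_k/q_k = 20/1
k=1  a_k=2  p_k/q_k = 41/2
…
k=4  a_k=4  p_k/q_k = 713/35
k=5  a_k=6  p_k/q_k = 4441/218
…
k=8  a_k=3  p_k/q_k = 33939/1666
…
k=10  a_k=1  p_k/q_k = 77473/3803
k=11  a_k=6  p_k/q_k = 508372/24955
k=12  a_k=4  p_k/q_k = 2110961/103623
…
k=14  a_k=1  p_k/q_k = 6841255/335824
k=15  a_k=2  p_k/q_k = 18412804/903849
(x₁, y₁) = (18412804, 903849);  18412804² − 415·903849² = 1 ✓

18412804 903849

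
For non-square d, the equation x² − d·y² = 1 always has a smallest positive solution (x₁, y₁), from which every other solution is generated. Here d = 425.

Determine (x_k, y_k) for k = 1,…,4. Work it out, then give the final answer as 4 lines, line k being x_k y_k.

143649 6968
41270070401 2001892464
11856808685922849 575139701115304
3406437421806992601601 165236485849022716128

√425 → a₀=20, period (1,1,1,1,1,1,40); ℓ=7 odd so k=13
a_0=20:  p_0=20·1+0=20,  q_0=20·0+1=1
…
a_6=1:  p_6=1·165+103=268,  q_6=1·8+5=13
a_7=40:  p_7=40·268+165=10885,  q_7=40·13+8=528
a_8=1:  p_8=1·10885+268=11153,  q_8=1·528+13=541
a_9=1:  p_9=1·11153+10885=22038,  q_9=1·541+528=1069
a_10=1:  p_10=1·22038+11153=33191,  q_10=1·1069+541=1610
a_11=1:  p_11=1·33191+22038=55229,  q_11=1·1610+1069=2679
a_12=1:  p_12=1·55229+33191=88420,  q_12=1·2679+1610=4289
a_13=1:  p_13=1·88420+55229=143649,  q_13=1·4289+2679=6968
(x₁, y₁) = (143649, 6968);  143649² − 425·6968² = 1 ✓
(143649+6968√425)^2 = 41270070401 + 2001892464√425
(143649+6968√425)^3 = 11856808685922849 + 575139701115304√425
(143649+6968√425)^4 = 3406437421806992601601 + 165236485849022716128√425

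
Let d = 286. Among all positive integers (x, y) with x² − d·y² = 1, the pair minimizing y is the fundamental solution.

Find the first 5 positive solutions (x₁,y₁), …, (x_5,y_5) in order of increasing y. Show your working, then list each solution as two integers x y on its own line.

561835 33222
631317134449 37330564740
709392124465745995 41947235681362578
797122648497793485067201 47134850318039357456520
895702806436806213240996001675 52964017256829337557486465822

d=286: √d = [16; 1,10,3,3,2,3,3,10,1,32] (ℓ=10, even), read p_9/q_9
a_0=16:  p_0=16·1+0=16,  q_0=16·0+1=1
…
a_4=3:  p_4=3·575+186=1911,  q_4=3·34+11=113
…
a_7=3:  p_7=3·15102+4397=49703,  q_7=3·893+260=2939
a_8=10:  p_8=10·49703+15102=512132,  q_8=10·2939+893=30283
a_9=1:  p_9=1·512132+49703=561835,  q_9=1·30283+2939=33222
(x₁, y₁) = (561835, 33222);  561835² − 286·33222² = 1 ✓
n=2: (561835,33222)∘(561835,33222) = (561835·561835+286·33222·33222, 561835·33222+33222·561835) = (631317134449,37330564740)
n=3: (631317134449,37330564740)∘(561835,33222) = (561835·631317134449+286·33222·37330564740, 561835·37330564740+33222·631317134449) = (709392124465745995,41947235681362578)
n=4: (709392124465745995,41947235681362578)∘(561835,33222) = (561835·709392124465745995+286·33222·41947235681362578, 561835·41947235681362578+33222·709392124465745995) = (797122648497793485067201,47134850318039357456520)
n=5: (797122648497793485067201,47134850318039357456520)∘(561835,33222) = (561835·797122648497793485067201+286·33222·47134850318039357456520, 561835·47134850318039357456520+33222·797122648497793485067201) = (895702806436806213240996001675,52964017256829337557486465822)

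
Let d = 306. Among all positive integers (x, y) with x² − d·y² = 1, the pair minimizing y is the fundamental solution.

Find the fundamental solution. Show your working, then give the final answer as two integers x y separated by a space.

√306 → a₀=17, period (2,34); ℓ=2 even so k=1
step 0: (17, 1)  from 17·(1,0) + (0,1)
step 1: (35, 2)  from 2·(17,1) + (1,0)
→ (35, 2).  Check: 35²=1225, 306·2²=1224, difference 1.

35 2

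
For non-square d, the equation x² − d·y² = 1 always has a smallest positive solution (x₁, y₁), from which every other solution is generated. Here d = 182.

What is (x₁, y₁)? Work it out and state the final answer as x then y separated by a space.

27 2

d=182: √d = [13; 2,26] (ℓ=2, even), read p_1/q_1
i=0: a=13 ⇒ p=13, q=1
i=1: a=2 ⇒ p=27, q=2
→ (27, 2).  Check: 27²=729, 182·2²=728, difference 1.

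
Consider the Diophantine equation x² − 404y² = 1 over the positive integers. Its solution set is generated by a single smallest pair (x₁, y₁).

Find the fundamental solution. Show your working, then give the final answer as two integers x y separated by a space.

[20; 10,40] for √404; ℓ=2 ⇒ convergent index 1
step 0: (20, 1)  from 20·(1,0) + (0,1)
step 1: (201, 10)  from 10·(20,1) + (1,0)
(x₁, y₁) = (201, 10);  201² − 404·10² = 1 ✓

201 10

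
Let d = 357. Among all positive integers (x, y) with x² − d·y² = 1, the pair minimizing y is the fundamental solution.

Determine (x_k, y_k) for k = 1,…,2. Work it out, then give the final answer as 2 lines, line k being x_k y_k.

[18; 1,8,2,8,1,36] for √357; ℓ=6 ⇒ convergent index 5
k=0  a_k=18  p_k/q_k = 18/1
k=1  a_k=1  p_k/q_k = 19/1
…
k=4  a_k=8  p_k/q_k = 3042/161
k=5  a_k=1  p_k/q_k = 3401/180
→ (3401, 180).  Check: 3401²=11566801, 357·180²=11566800, difference 1.
(x_2, y_2) = (3401·3401 + 357·180·180, 3401·180 + 180·3401) = (23133601, 1224360)

3401 180
23133601 1224360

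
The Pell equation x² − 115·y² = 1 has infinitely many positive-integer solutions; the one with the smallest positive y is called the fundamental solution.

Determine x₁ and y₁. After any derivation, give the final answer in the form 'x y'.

1126 105

[10; 1,2,1,1,1,1,1,2,1,20] for √115; ℓ=10 ⇒ convergent index 9
i=0: a=10 ⇒ p=10, q=1
i=1: a=1 ⇒ p=11, q=1
i=2: a=2 ⇒ p=32, q=3
…
i=4: a=1 ⇒ p=75, q=7
i=5: a=1 ⇒ p=118, q=11
…
i=8: a=2 ⇒ p=815, q=76
i=9: a=1 ⇒ p=1126, q=105
(x₁, y₁) = (1126, 105);  1126² − 115·105² = 1 ✓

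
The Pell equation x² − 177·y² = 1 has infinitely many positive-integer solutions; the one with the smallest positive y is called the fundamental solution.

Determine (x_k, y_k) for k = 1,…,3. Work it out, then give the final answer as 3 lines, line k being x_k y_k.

√177 = [13; 3,3,2,8,2,3,3,26, …], period ℓ=8 (even) → k=7
k=0  a_k=13  p_k/q_k = 13/1
…
k=2  a_k=3  p_k/q_k = 133/10
…
k=6  a_k=3  p_k/q_k = 18985/1427
k=7  a_k=3  p_k/q_k = 62423/4692
(x₁, y₁) = (62423, 4692);  62423² − 177·4692² = 1 ✓
n=2: (62423,4692)∘(62423,4692) = (62423·62423+177·4692·4692, 62423·4692+4692·62423) = (7793261857,585777432)
n=3: (7793261857,585777432)∘(62423,4692) = (62423·7793261857+177·4692·585777432, 62423·585777432+4692·7793261857) = (972957569736599,73131969270780)

62423 4692
7793261857 585777432
972957569736599 73131969270780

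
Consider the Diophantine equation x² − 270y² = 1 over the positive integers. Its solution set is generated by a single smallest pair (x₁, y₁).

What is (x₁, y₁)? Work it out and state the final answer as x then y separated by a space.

d=270: √d = [16; 2,3,6,3,2,32] (ℓ=6, even), read p_5/q_5
i=0: a=16 ⇒ p=16, q=1
i=1: a=2 ⇒ p=33, q=2
i=2: a=3 ⇒ p=115, q=7
i=3: a=6 ⇒ p=723, q=44
i=4: a=3 ⇒ p=2284, q=139
i=5: a=2 ⇒ p=5291, q=322
fundamental: x₁=5291, y₁=322  (since 27994681 − 270·103684 = 1)

5291 322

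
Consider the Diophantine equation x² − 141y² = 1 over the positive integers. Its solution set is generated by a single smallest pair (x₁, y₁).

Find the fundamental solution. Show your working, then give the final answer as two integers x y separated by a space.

√141 → a₀=11, period (1,6,1,22); ℓ=4 even so k=3
step 0: (11, 1)  from 11·(1,0) + (0,1)
step 1: (12, 1)  from 1·(11,1) + (1,0)
step 2: (83, 7)  from 6·(12,1) + (11,1)
step 3: (95, 8)  from 1·(83,7) + (12,1)
fundamental: x₁=95, y₁=8  (since 9025 − 141·64 = 1)

95 8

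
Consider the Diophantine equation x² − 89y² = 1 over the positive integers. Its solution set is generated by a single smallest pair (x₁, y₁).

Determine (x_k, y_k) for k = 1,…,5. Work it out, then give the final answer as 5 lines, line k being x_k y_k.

√89 = [9; 2,3,3,2,18, …], period ℓ=5 (odd) → k=9
i=0: a=9 ⇒ p=9, q=1
i=1: a=2 ⇒ p=19, q=2
i=2: a=3 ⇒ p=66, q=7
…
i=4: a=2 ⇒ p=500, q=53
…
i=6: a=2 ⇒ p=18934, q=2007
i=7: a=3 ⇒ p=66019, q=6998
i=8: a=3 ⇒ p=216991, q=23001
i=9: a=2 ⇒ p=500001, q=53000
fundamental: x₁=500001, y₁=53000  (since 250001000001 − 89·2809000000 = 1)
n=2: (500001,53000)∘(500001,53000) = (500001·500001+89·53000·53000, 500001·53000+53000·500001) = (500002000001,53000106000)
n=3: (500002000001,53000106000)∘(500001,53000) = (500001·500002000001+89·53000·53000106000, 500001·53000106000+53000·500002000001) = (500003000004500001,53000212000159000)
n=4: (500003000004500001,53000212000159000)∘(500001,53000) = (500001·500003000004500001+89·53000·53000212000159000, 500001·53000212000159000+53000·500003000004500001) = (500004000010000008000001,53000318000530000212000)
n=5: (500004000010000008000001,53000318000530000212000)∘(500001,53000) = (500001·500004000010000008000001+89·53000·53000318000530000212000, 500001·53000318000530000212000+53000·500004000010000008000001) = (500005000017500025000012500001,53000424001113001060000265000)

500001 53000
500002000001 53000106000
500003000004500001 53000212000159000
500004000010000008000001 53000318000530000212000
500005000017500025000012500001 53000424001113001060000265000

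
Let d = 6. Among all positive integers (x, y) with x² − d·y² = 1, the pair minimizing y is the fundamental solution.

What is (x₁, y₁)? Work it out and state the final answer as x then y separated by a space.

5 2

[2; 2,4] for √6; ℓ=2 ⇒ convergent index 1
k=0  a_k=2  p_k/q_k = 2/1
k=1  a_k=2  p_k/q_k = 5/2
(x₁, y₁) = (5, 2);  5² − 6·2² = 1 ✓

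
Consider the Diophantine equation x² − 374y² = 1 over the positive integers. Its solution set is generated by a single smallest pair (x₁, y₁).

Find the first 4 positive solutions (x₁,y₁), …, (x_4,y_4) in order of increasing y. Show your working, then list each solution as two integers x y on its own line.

3365 174
22646449 1171020
152410598405 7880964426
1025723304619201 53038889415960

d=374: √d = [19; 2,1,18,1,2,38] (ℓ=6, even), read p_5/q_5
i=0: a=19 ⇒ p=19, q=1
…
i=3: a=18 ⇒ p=1083, q=56
i=4: a=1 ⇒ p=1141, q=59
i=5: a=2 ⇒ p=3365, q=174
fundamental: x₁=3365, y₁=174  (since 11323225 − 374·30276 = 1)
k=2:  x_2 = 3365·3365+374·174·174 = 22646449,  y_2 = 3365·174+174·3365 = 1171020
k=3:  x_3 = 3365·22646449+374·174·1171020 = 152410598405,  y_3 = 3365·1171020+174·22646449 = 7880964426
k=4:  x_4 = 3365·152410598405+374·174·7880964426 = 1025723304619201,  y_4 = 3365·7880964426+174·152410598405 = 53038889415960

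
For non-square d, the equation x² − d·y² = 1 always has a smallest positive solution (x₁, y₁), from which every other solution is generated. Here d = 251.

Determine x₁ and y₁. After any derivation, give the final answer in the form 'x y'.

√251 = [15; 1,5,2,1,2,…,5,1,30, …], period ℓ=14 (even) → k=13
a_0=15:  p_0=15·1+0=15,  q_0=15·0+1=1
a_1=1:  p_1=1·15+1=16,  q_1=1·1+0=1
…
a_3=2:  p_3=2·95+16=206,  q_3=2·6+1=13
a_4=1:  p_4=1·206+95=301,  q_4=1·13+6=19
a_5=2:  p_5=2·301+206=808,  q_5=2·19+13=51
a_6=2:  p_6=2·808+301=1917,  q_6=2·51+19=121
a_7=15:  p_7=15·1917+808=29563,  q_7=15·121+51=1866
a_8=2:  p_8=2·29563+1917=61043,  q_8=2·1866+121=3853
a_9=2:  p_9=2·61043+29563=151649,  q_9=2·3853+1866=9572
a_10=1:  p_10=1·151649+61043=212692,  q_10=1·9572+3853=13425
…
a_12=5:  p_12=5·577033+212692=3097857,  q_12=5·36422+13425=195535
a_13=1:  p_13=1·3097857+577033=3674890,  q_13=1·195535+36422=231957
fundamental: x₁=3674890, y₁=231957  (since 13504816512100 − 251·53804049849 = 1)

3674890 231957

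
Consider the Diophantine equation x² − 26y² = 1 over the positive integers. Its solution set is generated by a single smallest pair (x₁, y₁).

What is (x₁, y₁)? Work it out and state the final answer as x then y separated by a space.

√26 → a₀=5, period (10); ℓ=1 odd so k=1
k=0  a_k=5  p_k/q_k = 5/1
k=1  a_k=10  p_k/q_k = 51/10
fundamental: x₁=51, y₁=10  (since 2601 − 26·100 = 1)

51 10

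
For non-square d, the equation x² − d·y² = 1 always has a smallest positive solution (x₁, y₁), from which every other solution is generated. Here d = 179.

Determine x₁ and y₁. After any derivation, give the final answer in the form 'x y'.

√179 = [13; 2,1,1,1,3,…,1,2,26, …], period ℓ=14 (even) → k=13
k=0  a_k=13  p_k/q_k = 13/1
k=1  a_k=2  p_k/q_k = 27/2
k=2  a_k=1  p_k/q_k = 40/3
k=3  a_k=1  p_k/q_k = 67/5
k=4  a_k=1  p_k/q_k = 107/8
k=5  a_k=3  p_k/q_k = 388/29
k=6  a_k=5  p_k/q_k = 2047/153
k=7  a_k=13  p_k/q_k = 26999/2018
k=8  a_k=5  p_k/q_k = 137042/10243
k=9  a_k=3  p_k/q_k = 438125/32747
k=10  a_k=1  p_k/q_k = 575167/42990
k=11  a_k=1  p_k/q_k = 1013292/75737
k=12  a_k=1  p_k/q_k = 1588459/118727
k=13  a_k=2  p_k/q_k = 4190210/313191
fundamental: x₁=4190210, y₁=313191  (since 17557859844100 − 179·98088602481 = 1)

4190210 313191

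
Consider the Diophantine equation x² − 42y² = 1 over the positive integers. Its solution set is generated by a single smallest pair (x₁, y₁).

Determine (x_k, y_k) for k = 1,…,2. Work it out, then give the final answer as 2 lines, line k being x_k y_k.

[6; 2,12] for √42; ℓ=2 ⇒ convergent index 1
k=0  a_k=6  p_k/q_k = 6/1
k=1  a_k=2  p_k/q_k = 13/2
→ (13, 2).  Check: 13²=169, 42·2²=168, difference 1.
n=2: (13,2)∘(13,2) = (13·13+42·2·2, 13·2+2·13) = (337,52)

13 2
337 52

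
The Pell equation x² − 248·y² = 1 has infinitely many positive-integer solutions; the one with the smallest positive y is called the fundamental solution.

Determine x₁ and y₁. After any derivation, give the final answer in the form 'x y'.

63 4

d=248: √d = [15; 1,2,1,30] (ℓ=4, even), read p_3/q_3
k=0  a_k=15  p_k/q_k = 15/1
…
k=2  a_k=2  p_k/q_k = 47/3
k=3  a_k=1  p_k/q_k = 63/4
→ (63, 4).  Check: 63²=3969, 248·4²=3968, difference 1.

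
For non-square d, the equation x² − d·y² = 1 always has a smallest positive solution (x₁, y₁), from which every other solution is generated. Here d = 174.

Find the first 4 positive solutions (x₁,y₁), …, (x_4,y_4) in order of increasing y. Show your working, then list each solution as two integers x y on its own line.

√174 → a₀=13, period (5,4,5,26); ℓ=4 even so k=3
a_0=13:  p_0=13·1+0=13,  q_0=13·0+1=1
…
a_2=4:  p_2=4·66+13=277,  q_2=4·5+1=21
a_3=5:  p_3=5·277+66=1451,  q_3=5·21+5=110
→ (1451, 110).  Check: 1451²=2105401, 174·110²=2105400, difference 1.
n=2: (1451,110)∘(1451,110) = (1451·1451+174·110·110, 1451·110+110·1451) = (4210801,319220)
n=3: (4210801,319220)∘(1451,110) = (1451·4210801+174·110·319220, 1451·319220+110·4210801) = (12219743051,926376330)
n=4: (12219743051,926376330)∘(1451,110) = (1451·12219743051+174·110·926376330, 1451·926376330+110·12219743051) = (35461690123201,2688343790440)

1451 110
4210801 319220
12219743051 926376330
35461690123201 2688343790440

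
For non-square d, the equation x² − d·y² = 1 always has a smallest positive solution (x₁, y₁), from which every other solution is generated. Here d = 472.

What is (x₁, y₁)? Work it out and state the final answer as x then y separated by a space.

306917 14127

[21; 1,2,1,1,1,…,2,1,42] for √472; ℓ=14 ⇒ convergent index 13
a_0=21:  p_0=21·1+0=21,  q_0=21·0+1=1
a_1=1:  p_1=1·21+1=22,  q_1=1·1+0=1
a_2=2:  p_2=2·22+21=65,  q_2=2·1+1=3
a_3=1:  p_3=1·65+22=87,  q_3=1·3+1=4
a_4=1:  p_4=1·87+65=152,  q_4=1·4+3=7
…
a_8=4:  p_8=4·5779+1108=24224,  q_8=4·266+51=1115
a_9=1:  p_9=1·24224+5779=30003,  q_9=1·1115+266=1381
a_10=1:  p_10=1·30003+24224=54227,  q_10=1·1381+1115=2496
…
a_12=2:  p_12=2·84230+54227=222687,  q_12=2·3877+2496=10250
a_13=1:  p_13=1·222687+84230=306917,  q_13=1·10250+3877=14127
→ (306917, 14127).  Check: 306917²=94198044889, 472·14127²=94198044888, difference 1.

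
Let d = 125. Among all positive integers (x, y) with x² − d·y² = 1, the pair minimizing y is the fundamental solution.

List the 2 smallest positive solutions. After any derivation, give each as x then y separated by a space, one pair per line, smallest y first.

√125 = [11; 5,1,1,5,22, …], period ℓ=5 (odd) → k=9
a_0=11:  p_0=11·1+0=11,  q_0=11·0+1=1
…
a_5=22:  p_5=22·682+123=15127,  q_5=22·61+11=1353
a_6=5:  p_6=5·15127+682=76317,  q_6=5·1353+61=6826
a_7=1:  p_7=1·76317+15127=91444,  q_7=1·6826+1353=8179
a_8=1:  p_8=1·91444+76317=167761,  q_8=1·8179+6826=15005
a_9=5:  p_9=5·167761+91444=930249,  q_9=5·15005+8179=83204
fundamental: x₁=930249, y₁=83204  (since 865363202001 − 125·6922905616 = 1)
k=2:  x_2 = 930249·930249+125·83204·83204 = 1730726404001,  y_2 = 930249·83204+83204·930249 = 154800875592

930249 83204
1730726404001 154800875592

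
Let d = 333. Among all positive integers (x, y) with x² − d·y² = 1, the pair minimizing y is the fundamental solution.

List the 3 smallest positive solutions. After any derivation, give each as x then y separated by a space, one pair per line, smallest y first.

√333 → a₀=18, period (4,36); ℓ=2 even so k=1
step 0: (18, 1)  from 18·(1,0) + (0,1)
step 1: (73, 4)  from 4·(18,1) + (1,0)
→ (73, 4).  Check: 73²=5329, 333·4²=5328, difference 1.
k=2:  x_2 = 73·73+333·4·4 = 10657,  y_2 = 73·4+4·73 = 584
k=3:  x_3 = 73·10657+333·4·584 = 1555849,  y_3 = 73·584+4·10657 = 85260

73 4
10657 584
1555849 85260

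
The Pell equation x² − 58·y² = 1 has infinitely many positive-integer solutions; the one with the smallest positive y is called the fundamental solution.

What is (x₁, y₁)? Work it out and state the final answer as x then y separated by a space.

√58 = [7; 1,1,1,1,1,1,14, …], period ℓ=7 (odd) → k=13
i=0: a=7 ⇒ p=7, q=1
i=1: a=1 ⇒ p=8, q=1
i=2: a=1 ⇒ p=15, q=2
…
i=4: a=1 ⇒ p=38, q=5
i=5: a=1 ⇒ p=61, q=8
…
i=7: a=14 ⇒ p=1447, q=190
…
i=12: a=1 ⇒ p=12071, q=1585
i=13: a=1 ⇒ p=19603, q=2574
fundamental: x₁=19603, y₁=2574  (since 384277609 − 58·6625476 = 1)

19603 2574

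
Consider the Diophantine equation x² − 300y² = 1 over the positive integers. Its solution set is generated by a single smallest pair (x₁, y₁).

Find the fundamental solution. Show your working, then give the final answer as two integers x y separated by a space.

1351 78

√300 = [17; 3,8,3,34, …], period ℓ=4 (even) → k=3
k=0  a_k=17  p_k/q_k = 17/1
k=1  a_k=3  p_k/q_k = 52/3
k=2  a_k=8  p_k/q_k = 433/25
k=3  a_k=3  p_k/q_k = 1351/78
fundamental: x₁=1351, y₁=78  (since 1825201 − 300·6084 = 1)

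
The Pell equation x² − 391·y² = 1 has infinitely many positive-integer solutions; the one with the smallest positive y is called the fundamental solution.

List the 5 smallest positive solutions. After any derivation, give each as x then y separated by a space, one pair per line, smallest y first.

[19; 1,3,2,2,1,…,3,1,38] for √391; ℓ=16 ⇒ convergent index 15
step 0: (19, 1)  from 19·(1,0) + (0,1)
…
step 2: (79, 4)  from 3·(20,1) + (19,1)
step 3: (178, 9)  from 2·(79,4) + (20,1)
step 4: (435, 22)  from 2·(178,9) + (79,4)
step 5: (613, 31)  from 1·(435,22) + (178,9)
step 6: (1048, 53)  from 1·(613,31) + (435,22)
step 7: (2709, 137)  from 2·(1048,53) + (613,31)
step 8: (52519, 2656)  from 19·(2709,137) + (1048,53)
step 9: (107747, 5449)  from 2·(52519,2656) + (2709,137)
step 10: (160266, 8105)  from 1·(107747,5449) + (52519,2656)
…
step 12: (696292, 35213)  from 2·(268013,13554) + (160266,8105)
step 13: (1660597, 83980)  from 2·(696292,35213) + (268013,13554)
step 14: (5678083, 287153)  from 3·(1660597,83980) + (696292,35213)
step 15: (7338680, 371133)  from 1·(5678083,287153) + (1660597,83980)
fundamental: x₁=7338680, y₁=371133  (since 53856224142400 − 391·137739703689 = 1)
(7338680+371133√391)^2 = 107712448284799 + 5447252648880√391
(7338680+371133√391)^3 = 1580934379957370111960 + 79951288138564985667√391
(7338680+371133√391)^4 = 23203943031010998074028940801 + 1173473838473442730776750240√391
(7338680+371133√391)^5 = 340572625285638001757449457184853400 + 17223497977856489447705304337580733√391

7338680 371133
107712448284799 5447252648880
1580934379957370111960 79951288138564985667
23203943031010998074028940801 1173473838473442730776750240
340572625285638001757449457184853400 17223497977856489447705304337580733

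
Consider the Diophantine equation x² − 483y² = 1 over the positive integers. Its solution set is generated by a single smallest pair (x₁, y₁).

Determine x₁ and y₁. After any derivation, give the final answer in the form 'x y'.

22 1

√483 = [21; 1,42, …], period ℓ=2 (even) → k=1
i=0: a=21 ⇒ p=21, q=1
i=1: a=1 ⇒ p=22, q=1
→ (22, 1).  Check: 22²=484, 483·1²=483, difference 1.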